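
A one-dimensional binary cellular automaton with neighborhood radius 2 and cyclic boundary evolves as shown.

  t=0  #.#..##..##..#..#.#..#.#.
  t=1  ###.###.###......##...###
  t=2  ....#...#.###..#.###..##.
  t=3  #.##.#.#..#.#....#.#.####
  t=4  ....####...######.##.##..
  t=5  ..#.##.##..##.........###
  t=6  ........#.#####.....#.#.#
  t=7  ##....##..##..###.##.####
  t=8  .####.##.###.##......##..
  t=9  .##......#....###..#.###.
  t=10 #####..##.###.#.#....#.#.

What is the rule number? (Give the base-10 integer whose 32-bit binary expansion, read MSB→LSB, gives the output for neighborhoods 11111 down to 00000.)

364484038

  #####|.  b31=0 t=1,i=0
  ####.|.  b30=0 t=1,i=1
  ###.#|.  b29=0 t=1,i=2
  ###..|#  b28=1 t=1,i=10
  ##.##|.  b27=0 t=1,i=3
  ##.#.|#  b26=1 t=3,i=4
  ##..#|.  b25=0 t=0,i=7
  ##...|#  b24=1 t=1,i=11
  #.###|#  b23=1 t=1,i=4
  #.##.|.  b22=0 t=3,i=2
  #.#.#|#  b21=1 t=0,i=0
  #.#..|#  b20=1 t=0,i=2
  #..##|#  b19=1 t=0,i=4
  #..#.|.  b18=0 t=0,i=12
  #...#|.  b17=0 t=1,i=20
  #....|#  b16=1 t=1,i=12
  .####|#  b15=1 t=1,i=23
  .###.|.  b14=0 t=1,i=5
  .##.#|.  b13=0 t=3,i=3
  .##..|#  b12=1 t=0,i=6
  .#.##|.  b11=0 t=2,i=9
  .#.#.|#  b10=1 t=0,i=1
  .#..#|.  b9=0 t=0,i=3
  .#...|#  b8=1 t=2,i=5
  ..###|#  b7=1 t=1,i=22
  ..##.|#  b6=1 t=0,i=5
  ..#.#|.  b5=0 t=0,i=16
  ..#..|.  b4=0 t=0,i=13
  ...##|.  b3=0 t=1,i=16
  ...#.|#  b2=1 t=2,i=3
  ....#|#  b1=1 t=1,i=15
  .....|.  b0=0 t=1,i=13
  bits 00010101101110011001010111000110 = 364484038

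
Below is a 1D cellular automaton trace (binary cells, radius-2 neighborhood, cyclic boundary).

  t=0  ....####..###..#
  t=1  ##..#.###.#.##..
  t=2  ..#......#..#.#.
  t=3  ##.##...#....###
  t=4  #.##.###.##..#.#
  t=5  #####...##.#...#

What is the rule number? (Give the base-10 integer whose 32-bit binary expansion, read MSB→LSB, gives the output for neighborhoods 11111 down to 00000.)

3746768260

  #####|#  b31=1 t=3,i=15
  ####.|#  b30=1 t=0,i=6
  ###.#|.  b29=0 t=1,i=8
  ###..|#  b28=1 t=0,i=7
  ##.##|#  b27=1 t=3,i=2
  ##.#.|#  b26=1 t=1,i=9
  ##..#|#  b25=1 t=0,i=8
  ##...|#  b24=1 t=3,i=5
  #.###|.  b23=0 t=1,i=6
  #.##.|#  b22=1 t=1,i=12
  #.#.#|.  b21=0 t=1,i=10
  #.#..|#  b20=1 t=2,i=14
  #..##|.  b19=0 t=0,i=9
  #..#.|.  b18=0 t=0,i=14
  #...#|#  b17=1 t=2,i=0
  #....|#  b16=1 t=0,i=1
  .####|.  b15=0 t=0,i=5
  .###.|.  b14=0 t=0,i=11
  .##.#|#  b13=1 t=4,i=0
  .##..|.  b12=0 t=1,i=1
  .#.##|.  b11=0 t=1,i=5
  .#.#.|#  b10=1 t=2,i=13
  .#..#|.  b9=0 t=2,i=10
  .#...|#  b8=1 t=0,i=0
  ..###|#  b7=1 t=0,i=4
  ..##.|.  b6=0 t=1,i=0
  ..#.#|.  b5=0 t=1,i=4
  ..#..|.  b4=0 t=0,i=15
  ...##|.  b3=0 t=0,i=3
  ...#.|#  b2=1 t=2,i=1
  ....#|.  b1=0 t=0,i=2
  .....|.  b0=0 t=2,i=5
  bits 11011111010100110010010110000100 = 3746768260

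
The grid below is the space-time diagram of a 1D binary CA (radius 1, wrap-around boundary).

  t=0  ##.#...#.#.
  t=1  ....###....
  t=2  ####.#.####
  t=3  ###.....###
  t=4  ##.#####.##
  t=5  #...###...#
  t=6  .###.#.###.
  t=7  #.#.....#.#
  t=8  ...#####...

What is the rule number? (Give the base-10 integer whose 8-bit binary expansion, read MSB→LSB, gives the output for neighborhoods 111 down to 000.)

147

  nb ###: next=#  (t=1,i=5, bit7=1)
  nb ##.: next=.  (t=0,i=1, bit6=0)
  nb #.#: next=.  (t=0,i=2, bit5=0)
  nb #..: next=#  (t=0,i=4, bit4=1)
  nb .##: next=.  (t=0,i=0, bit3=0)
  nb .#.: next=.  (t=0,i=3, bit2=0)
  nb ..#: next=#  (t=0,i=6, bit1=1)
  nb ...: next=#  (t=0,i=5, bit0=1)
  bits 10010011 = 147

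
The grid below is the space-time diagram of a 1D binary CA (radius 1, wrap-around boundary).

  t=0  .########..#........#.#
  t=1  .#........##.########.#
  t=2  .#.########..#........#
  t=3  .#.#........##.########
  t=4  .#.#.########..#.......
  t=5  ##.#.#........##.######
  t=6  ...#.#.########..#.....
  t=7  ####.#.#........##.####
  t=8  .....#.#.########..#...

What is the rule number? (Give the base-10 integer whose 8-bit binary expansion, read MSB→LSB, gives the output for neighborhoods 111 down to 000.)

  ###|.  b7=0 t=0,i=2
  ##.|.  b6=0 t=0,i=8
  #.#|.  b5=0 t=0,i=0
  #..|.  b4=0 t=0,i=9
  .##|#  b3=1 t=0,i=1
  .#.|#  b2=1 t=0,i=11
  ..#|#  b1=1 t=0,i=10
  ...|#  b0=1 t=0,i=13
  bits 00001111 = 15

15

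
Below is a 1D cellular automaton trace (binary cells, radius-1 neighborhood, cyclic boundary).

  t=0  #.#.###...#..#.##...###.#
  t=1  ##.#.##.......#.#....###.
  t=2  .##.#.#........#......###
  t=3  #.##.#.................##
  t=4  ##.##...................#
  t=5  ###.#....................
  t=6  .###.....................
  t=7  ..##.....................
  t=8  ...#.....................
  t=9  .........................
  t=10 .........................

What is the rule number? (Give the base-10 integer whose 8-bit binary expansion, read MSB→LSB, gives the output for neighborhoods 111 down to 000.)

224

  nb ###: next=#  (t=0,i=5, bit7=1)
  nb ##.: next=#  (t=0,i=0, bit6=1)
  nb #.#: next=#  (t=0,i=1, bit5=1)
  nb #..: next=.  (t=0,i=7, bit4=0)
  nb .##: next=.  (t=0,i=4, bit3=0)
  nb .#.: next=.  (t=0,i=2, bit2=0)
  nb ..#: next=.  (t=0,i=9, bit1=0)
  nb ...: next=.  (t=0,i=8, bit0=0)
  bits 11100000 = 224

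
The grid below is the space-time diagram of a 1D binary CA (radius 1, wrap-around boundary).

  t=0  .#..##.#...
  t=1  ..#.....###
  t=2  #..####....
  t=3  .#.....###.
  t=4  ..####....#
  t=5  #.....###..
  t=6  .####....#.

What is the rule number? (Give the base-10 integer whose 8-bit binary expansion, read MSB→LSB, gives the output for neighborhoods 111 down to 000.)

17

  nb ###: next=.  (t=1,i=9, bit7=0)
  nb ##.: next=.  (t=0,i=5, bit6=0)
  nb #.#: next=.  (t=0,i=6, bit5=0)
  nb #..: next=#  (t=0,i=2, bit4=1)
  nb .##: next=.  (t=0,i=4, bit3=0)
  nb .#.: next=.  (t=0,i=1, bit2=0)
  nb ..#: next=.  (t=0,i=0, bit1=0)
  nb ...: next=#  (t=0,i=9, bit0=1)
  bits 00010001 = 17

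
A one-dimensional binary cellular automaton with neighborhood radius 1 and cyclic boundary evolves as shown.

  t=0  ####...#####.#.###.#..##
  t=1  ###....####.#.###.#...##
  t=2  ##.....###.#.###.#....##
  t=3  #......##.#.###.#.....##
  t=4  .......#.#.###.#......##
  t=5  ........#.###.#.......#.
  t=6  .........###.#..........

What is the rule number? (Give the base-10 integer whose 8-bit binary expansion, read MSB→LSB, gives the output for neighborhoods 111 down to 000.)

168

  nb ###: next=#  (t=0,i=0, bit7=1)
  nb ##.: next=.  (t=0,i=3, bit6=0)
  nb #.#: next=#  (t=0,i=12, bit5=1)
  nb #..: next=.  (t=0,i=4, bit4=0)
  nb .##: next=#  (t=0,i=7, bit3=1)
  nb .#.: next=.  (t=0,i=13, bit2=0)
  nb ..#: next=.  (t=0,i=6, bit1=0)
  nb ...: next=.  (t=0,i=5, bit0=0)
  bits 10101000 = 168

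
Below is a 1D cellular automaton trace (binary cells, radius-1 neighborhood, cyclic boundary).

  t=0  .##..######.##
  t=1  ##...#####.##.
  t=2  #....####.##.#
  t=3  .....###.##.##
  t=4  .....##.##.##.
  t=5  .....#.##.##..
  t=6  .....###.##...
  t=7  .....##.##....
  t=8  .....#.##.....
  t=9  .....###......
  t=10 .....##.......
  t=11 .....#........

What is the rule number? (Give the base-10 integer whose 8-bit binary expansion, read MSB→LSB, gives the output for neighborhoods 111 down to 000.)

172

  nb ###: next=#  (t=0,i=6, bit7=1)
  nb ##.: next=.  (t=0,i=2, bit6=0)
  nb #.#: next=#  (t=0,i=0, bit5=1)
  nb #..: next=.  (t=0,i=3, bit4=0)
  nb .##: next=#  (t=0,i=1, bit3=1)
  nb .#.: next=#  (t=5,i=5, bit2=1)
  nb ..#: next=.  (t=0,i=4, bit1=0)
  nb ...: next=.  (t=1,i=3, bit0=0)
  bits 10101100 = 172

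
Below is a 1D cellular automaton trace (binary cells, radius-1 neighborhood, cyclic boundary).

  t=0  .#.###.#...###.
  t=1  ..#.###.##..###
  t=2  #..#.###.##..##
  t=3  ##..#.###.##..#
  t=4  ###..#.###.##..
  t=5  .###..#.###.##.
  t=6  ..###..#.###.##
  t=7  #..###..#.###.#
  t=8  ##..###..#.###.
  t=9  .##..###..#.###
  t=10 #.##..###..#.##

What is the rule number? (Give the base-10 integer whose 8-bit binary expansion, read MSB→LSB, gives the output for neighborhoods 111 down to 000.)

241

  ###|#  b7=1 t=0,i=4
  ##.|#  b6=1 t=0,i=5
  #.#|#  b5=1 t=0,i=2
  #..|#  b4=1 t=0,i=8
  .##|.  b3=0 t=0,i=3
  .#.|.  b2=0 t=0,i=1
  ..#|.  b1=0 t=0,i=0
  ...|#  b0=1 t=0,i=9
  bits 11110001 = 241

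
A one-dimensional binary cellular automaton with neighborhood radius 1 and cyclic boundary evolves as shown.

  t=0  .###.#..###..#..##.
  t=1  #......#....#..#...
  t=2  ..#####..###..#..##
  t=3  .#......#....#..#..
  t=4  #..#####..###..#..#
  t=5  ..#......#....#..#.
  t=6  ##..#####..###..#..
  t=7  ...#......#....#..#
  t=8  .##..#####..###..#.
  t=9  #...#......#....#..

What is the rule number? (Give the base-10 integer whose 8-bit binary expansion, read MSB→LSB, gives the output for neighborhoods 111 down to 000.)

3

  nb ###: next=.  (t=0,i=2, bit7=0)
  nb ##.: next=.  (t=0,i=3, bit6=0)
  nb #.#: next=.  (t=0,i=4, bit5=0)
  nb #..: next=.  (t=0,i=6, bit4=0)
  nb .##: next=.  (t=0,i=1, bit3=0)
  nb .#.: next=.  (t=0,i=5, bit2=0)
  nb ..#: next=#  (t=0,i=0, bit1=1)
  nb ...: next=#  (t=1,i=2, bit0=1)
  bits 00000011 = 3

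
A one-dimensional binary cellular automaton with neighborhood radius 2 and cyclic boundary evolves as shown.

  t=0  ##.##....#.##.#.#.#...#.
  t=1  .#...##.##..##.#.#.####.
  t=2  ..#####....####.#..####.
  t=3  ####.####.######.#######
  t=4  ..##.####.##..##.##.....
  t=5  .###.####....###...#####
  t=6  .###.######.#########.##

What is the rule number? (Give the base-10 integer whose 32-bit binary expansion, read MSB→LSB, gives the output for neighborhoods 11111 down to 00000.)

  #####|.  b31=0 t=2,i=4
  ####.|#  b30=1 t=1,i=21
  ###.#|#  b29=1 t=2,i=14
  ###..|#  b28=1 t=1,i=22
  ##.##|.  b27=0 t=0,i=2
  ##.#.|#  b26=1 t=0,i=13
  ##..#|.  b25=0 t=1,i=10
  ##...|#  b24=1 t=0,i=5
  #.###|#  b23=1 t=1,i=19
  #.##.|.  b22=0 t=0,i=0
  #.#.#|.  b21=0 t=0,i=14
  #.#..|.  b20=0 t=0,i=18
  #..##|#  b19=1 t=1,i=11
  #..#.|.  b18=0 t=1,i=0
  #...#|#  b17=1 t=0,i=20
  #....|#  b16=1 t=0,i=6
  .####|#  b15=1 t=1,i=20
  .###.|#  b14=1 t=5,i=2
  .##.#|#  b13=1 t=0,i=1
  .##..|.  b12=0 t=0,i=4
  .#.##|.  b11=0 t=0,i=10
  .#.#.|#  b10=1 t=0,i=15
  .#..#|#  b9=1 t=2,i=17
  .#...|#  b8=1 t=0,i=19
  ..###|#  b7=1 t=2,i=2
  ..##.|#  b6=1 t=1,i=5
  ..#.#|#  b5=1 t=0,i=9
  ..#..|.  b4=0 t=1,i=1
  ...##|#  b3=1 t=1,i=4
  ...#.|#  b2=1 t=0,i=8
  ....#|.  b1=0 t=0,i=7
  .....|#  b0=1 t=4,i=21
  bits 01110101100010111110011111101101 = 1972103149

1972103149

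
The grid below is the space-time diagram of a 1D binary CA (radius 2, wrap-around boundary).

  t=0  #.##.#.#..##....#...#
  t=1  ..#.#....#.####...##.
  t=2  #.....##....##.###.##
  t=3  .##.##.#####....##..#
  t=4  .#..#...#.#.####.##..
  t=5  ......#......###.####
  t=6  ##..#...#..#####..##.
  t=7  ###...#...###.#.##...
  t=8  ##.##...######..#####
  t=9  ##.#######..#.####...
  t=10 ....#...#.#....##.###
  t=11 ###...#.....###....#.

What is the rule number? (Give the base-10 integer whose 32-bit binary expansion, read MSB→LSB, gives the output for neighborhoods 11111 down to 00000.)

1733021834

  #####|.  b31=0 t=3,i=9
  ####.|#  b30=1 t=1,i=13
  ###.#|#  b29=1 t=2,i=17
  ###..|.  b28=0 t=1,i=14
  ##.##|.  b27=0 t=0,i=1
  ##.#.|#  b26=1 t=0,i=4
  ##..#|#  b25=1 t=3,i=18
  ##...|#  b24=1 t=0,i=12
  #.###|.  b23=0 t=1,i=11
  #.##.|#  b22=1 t=0,i=2
  #.#.#|.  b21=0 t=0,i=5
  #.#..|.  b20=0 t=0,i=7
  #..##|#  b19=1 t=0,i=9
  #..#.|.  b18=0 t=3,i=19
  #...#|#  b17=1 t=0,i=18
  #....|#  b16=1 t=0,i=13
  .####|#  b15=1 t=1,i=12
  .###.|#  b14=1 t=2,i=16
  .##.#|.  b13=0 t=0,i=0
  .##..|#  b12=1 t=0,i=11
  .#.##|.  b11=0 t=1,i=10
  .#.#.|.  b10=0 t=0,i=6
  .#..#|.  b9=0 t=0,i=8
  .#...|.  b8=0 t=0,i=17
  ..###|#  b7=1 t=5,i=13
  ..##.|.  b6=0 t=0,i=10
  ..#.#|.  b5=0 t=1,i=2
  ..#..|.  b4=0 t=0,i=16
  ...##|#  b3=1 t=0,i=19
  ...#.|.  b2=0 t=0,i=15
  ....#|#  b1=1 t=0,i=14
  .....|.  b0=0 t=2,i=3
  bits 01100111010010111101000010001010 = 1733021834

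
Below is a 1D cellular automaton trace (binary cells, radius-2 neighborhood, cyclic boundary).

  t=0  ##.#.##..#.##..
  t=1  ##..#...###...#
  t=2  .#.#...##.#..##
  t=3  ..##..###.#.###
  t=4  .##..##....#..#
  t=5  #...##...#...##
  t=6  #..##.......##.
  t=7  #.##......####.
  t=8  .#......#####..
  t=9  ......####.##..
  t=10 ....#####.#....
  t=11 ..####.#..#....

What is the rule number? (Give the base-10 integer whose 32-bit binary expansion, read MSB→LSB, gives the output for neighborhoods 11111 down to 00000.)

1478274282

  nb #####: next=.  (t=8,i=10, bit31=0)
  nb ####.: next=#  (t=7,i=12, bit30=1)
  nb ###.#: next=.  (t=3,i=8, bit29=0)
  nb ###..: next=#  (t=1,i=1, bit28=1)
  nb ##.##: next=#  (t=9,i=10, bit27=1)
  nb ##.#.: next=.  (t=0,i=2, bit26=0)
  nb ##..#: next=.  (t=0,i=7, bit25=0)
  nb ##...: next=.  (t=1,i=11, bit24=0)
  nb #.###: next=.  (t=3,i=12, bit23=0)
  nb #.##.: next=.  (t=0,i=5, bit22=0)
  nb #.#.#: next=.  (t=0,i=3, bit21=0)
  nb #.#..: next=#  (t=2,i=3, bit20=1)
  nb #..##: next=#  (t=0,i=14, bit19=1)
  nb #..#.: next=#  (t=0,i=8, bit18=1)
  nb #...#: next=.  (t=1,i=6, bit17=0)
  nb #....: next=.  (t=4,i=8, bit16=0)
  nb .####: next=#  (t=7,i=11, bit15=1)
  nb .###.: next=.  (t=1,i=0, bit14=0)
  nb .##.#: next=#  (t=0,i=1, bit13=1)
  nb .##..: next=.  (t=0,i=6, bit12=0)
  nb .#.##: next=#  (t=0,i=4, bit11=1)
  nb .#.#.: next=#  (t=2,i=2, bit10=1)
  nb .#..#: next=.  (t=2,i=11, bit9=0)
  nb .#...: next=.  (t=1,i=5, bit8=0)
  nb ..###: next=#  (t=1,i=8, bit7=1)
  nb ..##.: next=#  (t=0,i=0, bit6=1)
  nb ..#.#: next=#  (t=0,i=9, bit5=1)
  nb ..#..: next=.  (t=1,i=4, bit4=0)
  nb ...##: next=#  (t=1,i=7, bit3=1)
  nb ...#.: next=.  (t=4,i=10, bit2=0)
  nb ....#: next=#  (t=4,i=9, bit1=1)
  nb .....: next=.  (t=6,i=7, bit0=0)
  bits 01011000000111001010110011101010 = 1478274282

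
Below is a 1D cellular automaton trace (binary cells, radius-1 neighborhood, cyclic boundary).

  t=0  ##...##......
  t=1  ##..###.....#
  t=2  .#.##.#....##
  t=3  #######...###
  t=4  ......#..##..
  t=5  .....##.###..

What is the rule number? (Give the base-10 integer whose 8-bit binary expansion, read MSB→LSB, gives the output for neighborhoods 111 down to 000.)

110

  ### -> .   bit 7 = 0  t=1,i=0
  ##. -> #   bit 6 = 1  t=0,i=1
  #.# -> #   bit 5 = 1  t=2,i=0
  #.. -> .   bit 4 = 0  t=0,i=2
  .## -> #   bit 3 = 1  t=0,i=0
  .#. -> #   bit 2 = 1  t=2,i=1
  ..# -> #   bit 1 = 1  t=0,i=4
  ... -> .   bit 0 = 0  t=0,i=3
  bits 01101110 = 110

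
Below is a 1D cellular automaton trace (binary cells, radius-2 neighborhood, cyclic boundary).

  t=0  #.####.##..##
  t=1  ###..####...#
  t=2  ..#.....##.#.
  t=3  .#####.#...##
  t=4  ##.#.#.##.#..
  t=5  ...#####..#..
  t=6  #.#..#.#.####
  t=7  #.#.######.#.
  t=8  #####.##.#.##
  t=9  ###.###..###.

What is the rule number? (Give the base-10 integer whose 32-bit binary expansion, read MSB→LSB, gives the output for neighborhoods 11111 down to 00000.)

3119865149

  nb #####: next=#  (t=3,i=3, bit31=1)
  nb ####.: next=.  (t=0,i=4, bit30=0)
  nb ###.#: next=#  (t=0,i=0, bit29=1)
  nb ###..: next=#  (t=1,i=2, bit28=1)
  nb ##.##: next=#  (t=0,i=1, bit27=1)
  nb ##.#.: next=.  (t=2,i=10, bit26=0)
  nb ##..#: next=.  (t=0,i=9, bit25=0)
  nb ##...: next=#  (t=1,i=9, bit24=1)
  nb #.###: next=#  (t=0,i=2, bit23=1)
  nb #.##.: next=#  (t=0,i=7, bit22=1)
  nb #.#.#: next=#  (t=4,i=3, bit21=1)
  nb #.#..: next=#  (t=2,i=11, bit20=1)
  nb #..##: next=.  (t=0,i=10, bit19=0)
  nb #..#.: next=#  (t=5,i=9, bit18=1)
  nb #...#: next=.  (t=1,i=10, bit17=0)
  nb #....: next=#  (t=2,i=4, bit16=1)
  nb .####: next=.  (t=0,i=3, bit15=0)
  nb .###.: next=#  (t=0,i=12, bit14=1)
  nb .##.#: next=.  (t=2,i=9, bit13=0)
  nb .##..: next=#  (t=0,i=8, bit12=1)
  nb .#.##: next=#  (t=4,i=6, bit11=1)
  nb .#.#.: next=#  (t=4,i=4, bit10=1)
  nb .#..#: next=.  (t=4,i=11, bit9=0)
  nb .#...: next=#  (t=2,i=3, bit8=1)
  nb ..###: next=.  (t=0,i=11, bit7=0)
  nb ..##.: next=.  (t=2,i=8, bit6=0)
  nb ..#.#: next=#  (t=6,i=5, bit5=1)
  nb ..#..: next=#  (t=2,i=2, bit4=1)
  nb ...##: next=#  (t=1,i=11, bit3=1)
  nb ...#.: next=#  (t=2,i=1, bit2=1)
  nb ....#: next=.  (t=2,i=6, bit1=0)
  nb .....: next=#  (t=2,i=5, bit0=1)
  bits 10111001111101010101110100111101 = 3119865149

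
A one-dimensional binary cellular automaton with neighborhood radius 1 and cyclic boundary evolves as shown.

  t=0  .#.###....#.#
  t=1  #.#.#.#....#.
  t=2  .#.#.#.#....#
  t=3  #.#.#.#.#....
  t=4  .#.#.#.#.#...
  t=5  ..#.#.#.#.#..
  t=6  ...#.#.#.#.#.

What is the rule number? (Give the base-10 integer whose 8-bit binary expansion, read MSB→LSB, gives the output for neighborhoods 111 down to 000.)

176

  [7] ### => #  t=0,i=4
  [6] ##. => .  t=0,i=5
  [5] #.# => #  t=0,i=0
  [4] #.. => #  t=0,i=6
  [3] .## => .  t=0,i=3
  [2] .#. => .  t=0,i=1
  [1] ..# => .  t=0,i=9
  [0] ... => .  t=0,i=7
  bits 10110000 = 176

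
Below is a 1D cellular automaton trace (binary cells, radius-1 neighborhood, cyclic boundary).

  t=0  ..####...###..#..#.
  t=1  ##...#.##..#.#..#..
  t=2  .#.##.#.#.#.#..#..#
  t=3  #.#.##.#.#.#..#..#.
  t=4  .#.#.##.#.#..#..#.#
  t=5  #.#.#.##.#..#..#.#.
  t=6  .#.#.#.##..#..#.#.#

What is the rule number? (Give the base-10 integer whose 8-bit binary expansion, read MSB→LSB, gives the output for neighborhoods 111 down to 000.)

99

  ###|.  b7=0 t=0,i=3
  ##.|#  b6=1 t=0,i=5
  #.#|#  b5=1 t=1,i=6
  #..|.  b4=0 t=0,i=6
  .##|.  b3=0 t=0,i=2
  .#.|.  b2=0 t=0,i=14
  ..#|#  b1=1 t=0,i=1
  ...|#  b0=1 t=0,i=0
  bits 01100011 = 99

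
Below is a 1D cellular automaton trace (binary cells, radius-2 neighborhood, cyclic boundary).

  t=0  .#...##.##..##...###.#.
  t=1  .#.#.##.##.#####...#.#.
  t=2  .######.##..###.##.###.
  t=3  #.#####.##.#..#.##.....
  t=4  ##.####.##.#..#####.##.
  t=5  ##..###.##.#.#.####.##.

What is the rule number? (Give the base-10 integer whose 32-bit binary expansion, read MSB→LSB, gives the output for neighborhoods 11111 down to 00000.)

3782917235

  ##### -> #   bit 31 = 1  t=1,i=13
  ####. -> #   bit 30 = 1  t=1,i=14
  ###.# -> #   bit 29 = 1  t=0,i=19
  ###.. -> .   bit 28 = 0  t=1,i=15
  ##.## -> .   bit 27 = 0  t=0,i=7
  ##.#. -> .   bit 26 = 0  t=0,i=20
  ##..# -> .   bit 25 = 0  t=0,i=10
  ##... -> #   bit 24 = 1  t=0,i=14
  #.### -> .   bit 23 = 0  t=1,i=11
  #.##. -> #   bit 22 = 1  t=0,i=8
  #.#.# -> #   bit 21 = 1  t=1,i=3
  #.#.. -> #   bit 20 = 1  t=0,i=21
  #..## -> #   bit 19 = 1  t=0,i=11
  #..#. -> .   bit 18 = 0  t=0,i=0
  #...# -> #   bit 17 = 1  t=0,i=3
  #.... -> .   bit 16 = 0  t=3,i=19
  .#### -> #   bit 15 = 1  t=1,i=12
  .###. -> .   bit 14 = 0  t=0,i=18
  .##.# -> #   bit 13 = 1  t=0,i=6
  .##.. -> #   bit 12 = 1  t=0,i=9
  .#.## -> #   bit 11 = 1  t=1,i=4
  .#.#. -> #   bit 10 = 1  t=1,i=2
  .#..# -> .   bit 9 = 0  t=0,i=22
  .#... -> .   bit 8 = 0  t=0,i=2
  ..### -> .   bit 7 = 0  t=0,i=17
  ..##. -> #   bit 6 = 1  t=0,i=5
  ..#.# -> #   bit 5 = 1  t=1,i=1
  ..#.. -> #   bit 4 = 1  t=0,i=1
  ...## -> .   bit 3 = 0  t=0,i=4
  ...#. -> .   bit 2 = 0  t=1,i=18
  ....# -> #   bit 1 = 1  t=3,i=21
  ..... -> #   bit 0 = 1  t=3,i=20
  bits 11100001011110101011110001110011 = 3782917235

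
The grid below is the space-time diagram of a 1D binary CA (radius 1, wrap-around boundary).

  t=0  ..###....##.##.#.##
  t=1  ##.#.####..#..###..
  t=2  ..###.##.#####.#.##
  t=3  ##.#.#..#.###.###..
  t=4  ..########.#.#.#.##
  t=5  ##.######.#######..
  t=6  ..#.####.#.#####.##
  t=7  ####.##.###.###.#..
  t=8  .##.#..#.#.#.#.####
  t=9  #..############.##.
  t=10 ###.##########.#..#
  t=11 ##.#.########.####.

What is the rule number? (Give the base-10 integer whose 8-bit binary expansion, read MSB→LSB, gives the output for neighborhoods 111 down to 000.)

  nb ###: next=#  (t=0,i=3, bit7=1)
  nb ##.: next=.  (t=0,i=4, bit6=0)
  nb #.#: next=#  (t=0,i=11, bit5=1)
  nb #..: next=#  (t=0,i=0, bit4=1)
  nb .##: next=.  (t=0,i=2, bit3=0)
  nb .#.: next=#  (t=0,i=15, bit2=1)
  nb ..#: next=#  (t=0,i=1, bit1=1)
  nb ...: next=#  (t=0,i=6, bit0=1)
  bits 10110111 = 183

183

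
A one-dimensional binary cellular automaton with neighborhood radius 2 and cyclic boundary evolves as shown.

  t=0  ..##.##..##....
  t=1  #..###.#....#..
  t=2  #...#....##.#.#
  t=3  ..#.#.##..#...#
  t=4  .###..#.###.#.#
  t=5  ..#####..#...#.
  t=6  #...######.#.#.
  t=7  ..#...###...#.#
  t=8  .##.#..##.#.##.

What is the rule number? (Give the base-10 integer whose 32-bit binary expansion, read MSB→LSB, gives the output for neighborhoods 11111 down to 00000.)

3662111794

  [31] ##### => #  t=5,i=4
  [30] ####. => #  t=5,i=5
  [29] ###.# => .  t=1,i=5
  [28] ###.. => #  t=4,i=3
  [27] ##.## => #  t=0,i=4
  [26] ##.#. => .  t=1,i=6
  [25] ##..# => #  t=0,i=7
  [24] ##... => .  t=0,i=11
  [23] #.### => .  t=4,i=1
  [22] #.##. => #  t=0,i=5
  [21] #.#.# => .  t=2,i=12
  [20] #.#.. => .  t=1,i=7
  [19] #..## => .  t=0,i=8
  [18] #..#. => #  t=1,i=14
  [17] #...# => #  t=2,i=2
  [16] #.... => #  t=0,i=12
  [15] .#### => .  t=5,i=3
  [14] .###. => #  t=1,i=4
  [13] .##.# => #  t=0,i=3
  [12] .##.. => .  t=0,i=6
  [11] .#.## => .  t=2,i=13
  [10] .#.#. => #  t=3,i=3
  [9] .#..# => .  t=1,i=1
  [8] .#... => .  t=1,i=8
  [7] ..### => .  t=1,i=3
  [6] ..##. => .  t=0,i=2
  [5] ..#.# => #  t=3,i=2
  [4] ..#.. => #  t=1,i=0
  [3] ...## => .  t=0,i=1
  [2] ...#. => .  t=1,i=11
  [1] ....# => #  t=0,i=0
  [0] ..... => .  t=0,i=13
  bits 11011010010001110110010000110010 = 3662111794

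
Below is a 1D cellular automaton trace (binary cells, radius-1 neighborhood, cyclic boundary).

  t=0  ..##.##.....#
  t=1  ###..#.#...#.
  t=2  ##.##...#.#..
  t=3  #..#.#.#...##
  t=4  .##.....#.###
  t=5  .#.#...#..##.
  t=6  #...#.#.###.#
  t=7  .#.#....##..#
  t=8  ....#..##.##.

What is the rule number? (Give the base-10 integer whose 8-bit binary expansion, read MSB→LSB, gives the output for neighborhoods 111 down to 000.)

  [7] ### => #  t=1,i=1
  [6] ##. => .  t=0,i=3
  [5] #.# => .  t=0,i=4
  [4] #.. => #  t=0,i=0
  [3] .## => #  t=0,i=2
  [2] .#. => .  t=0,i=12
  [1] ..# => #  t=0,i=1
  [0] ... => .  t=0,i=8
  bits 10011010 = 154

154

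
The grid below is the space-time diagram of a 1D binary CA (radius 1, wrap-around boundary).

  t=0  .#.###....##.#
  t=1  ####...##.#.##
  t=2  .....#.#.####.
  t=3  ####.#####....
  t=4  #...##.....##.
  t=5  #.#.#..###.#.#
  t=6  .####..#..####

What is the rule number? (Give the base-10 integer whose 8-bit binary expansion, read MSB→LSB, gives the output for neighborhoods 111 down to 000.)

  nb ###: next=.  (t=0,i=4, bit7=0)
  nb ##.: next=.  (t=0,i=5, bit6=0)
  nb #.#: next=#  (t=0,i=0, bit5=1)
  nb #..: next=.  (t=0,i=6, bit4=0)
  nb .##: next=#  (t=0,i=3, bit3=1)
  nb .#.: next=#  (t=0,i=1, bit2=1)
  nb ..#: next=.  (t=0,i=9, bit1=0)
  nb ...: next=#  (t=0,i=7, bit0=1)
  bits 00101101 = 45

45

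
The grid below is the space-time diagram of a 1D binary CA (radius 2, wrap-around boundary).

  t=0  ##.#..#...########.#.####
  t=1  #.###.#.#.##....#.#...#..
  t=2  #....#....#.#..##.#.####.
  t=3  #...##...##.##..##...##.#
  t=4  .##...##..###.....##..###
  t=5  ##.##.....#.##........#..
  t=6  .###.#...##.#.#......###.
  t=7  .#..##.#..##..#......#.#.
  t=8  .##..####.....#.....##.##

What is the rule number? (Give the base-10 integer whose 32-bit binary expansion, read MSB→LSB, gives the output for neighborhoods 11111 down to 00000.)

  [31] ##### => .  t=0,i=12
  [30] ####. => #  t=0,i=0
  [29] ###.# => .  t=0,i=1
  [28] ###.. => #  t=4,i=12
  [27] ##.## => #  t=3,i=11
  [26] ##.#. => #  t=0,i=2
  [25] ##..# => .  t=3,i=14
  [24] ##... => #  t=1,i=12
  [23] #.### => .  t=0,i=21
  [22] #.##. => #  t=1,i=10
  [21] #.#.# => .  t=0,i=19
  [20] #.#.. => #  t=0,i=3
  [19] #..## => .  t=2,i=14
  [18] #..#. => .  t=0,i=5
  [17] #...# => #  t=0,i=8
  [16] #.... => .  t=1,i=13
  [15] .#### => #  t=0,i=11
  [14] .###. => .  t=1,i=3
  [13] .##.# => #  t=2,i=16
  [12] .##.. => .  t=1,i=11
  [11] .#.## => .  t=0,i=20
  [10] .#.#. => .  t=1,i=7
  [9] .#..# => #  t=0,i=4
  [8] .#... => .  t=0,i=7
  [7] ..### => #  t=0,i=10
  [6] ..##. => .  t=2,i=15
  [5] ..#.# => #  t=1,i=0
  [4] ..#.. => #  t=0,i=6
  [3] ...## => .  t=0,i=9
  [2] ...#. => #  t=1,i=15
  [1] ....# => .  t=1,i=14
  [0] ..... => .  t=4,i=15
  bits 01011101010100101010001010110100 = 1565696692

1565696692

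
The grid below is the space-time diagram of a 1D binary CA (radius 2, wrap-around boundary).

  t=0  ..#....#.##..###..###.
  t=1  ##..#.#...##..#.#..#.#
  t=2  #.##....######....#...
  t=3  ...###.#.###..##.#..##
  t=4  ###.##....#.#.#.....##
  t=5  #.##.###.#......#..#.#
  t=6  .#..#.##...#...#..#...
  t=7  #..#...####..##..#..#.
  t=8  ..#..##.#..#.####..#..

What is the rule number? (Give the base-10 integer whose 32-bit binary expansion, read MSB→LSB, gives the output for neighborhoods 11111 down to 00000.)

  #####|#  b31=1 t=2,i=10
  ####.|.  b30=0 t=2,i=12
  ###.#|#  b29=1 t=3,i=5
  ###..|.  b28=0 t=0,i=15
  ##.##|#  b27=1 t=4,i=3
  ##.#.|.  b26=0 t=3,i=6
  ##..#|#  b25=1 t=0,i=11
  ##...|#  b24=1 t=0,i=21
  #.###|.  b23=0 t=1,i=21
  #.##.|.  b22=0 t=0,i=9
  #.#.#|.  b21=0 t=3,i=7
  #.#..|.  b20=0 t=1,i=6
  #..##|.  b19=0 t=0,i=12
  #..#.|#  b18=1 t=1,i=3
  #...#|#  b17=1 t=0,i=0
  #....|#  b16=1 t=0,i=4
  .####|#  b15=1 t=2,i=9
  .###.|#  b14=1 t=0,i=14
  .##.#|.  b13=0 t=3,i=15
  .##..|#  b12=1 t=0,i=10
  .#.##|.  b11=0 t=0,i=8
  .#.#.|.  b10=0 t=1,i=5
  .#..#|.  b9=0 t=1,i=17
  .#...|.  b8=0 t=0,i=3
  ..###|.  b7=0 t=0,i=13
  ..##.|#  b6=1 t=1,i=10
  ..#.#|.  b5=0 t=0,i=7
  ..#..|.  b4=0 t=0,i=2
  ...##|#  b3=1 t=1,i=9
  ...#.|#  b2=1 t=0,i=1
  ....#|.  b1=0 t=0,i=5
  .....|.  b0=0 t=4,i=17
  bits 10101011000001111101000001001100 = 2869416012

2869416012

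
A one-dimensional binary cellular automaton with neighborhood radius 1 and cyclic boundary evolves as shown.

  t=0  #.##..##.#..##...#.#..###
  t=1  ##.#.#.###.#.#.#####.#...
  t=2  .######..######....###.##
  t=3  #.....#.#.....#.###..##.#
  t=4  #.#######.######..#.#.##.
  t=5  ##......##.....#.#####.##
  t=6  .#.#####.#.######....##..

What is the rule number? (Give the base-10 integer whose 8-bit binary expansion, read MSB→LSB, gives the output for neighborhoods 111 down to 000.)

103

  ###|.  b7=0 t=0,i=23
  ##.|#  b6=1 t=0,i=0
  #.#|#  b5=1 t=0,i=1
  #..|.  b4=0 t=0,i=4
  .##|.  b3=0 t=0,i=2
  .#.|#  b2=1 t=0,i=9
  ..#|#  b1=1 t=0,i=5
  ...|#  b0=1 t=0,i=15
  bits 01100111 = 103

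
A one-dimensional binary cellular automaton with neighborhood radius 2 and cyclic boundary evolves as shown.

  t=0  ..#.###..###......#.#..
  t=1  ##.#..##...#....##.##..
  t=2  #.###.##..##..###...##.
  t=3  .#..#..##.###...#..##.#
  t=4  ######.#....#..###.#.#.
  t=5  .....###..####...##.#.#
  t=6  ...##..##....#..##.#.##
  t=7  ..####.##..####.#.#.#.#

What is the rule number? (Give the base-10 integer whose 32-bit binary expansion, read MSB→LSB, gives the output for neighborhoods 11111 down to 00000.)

907288158

  [31] ##### => .  t=4,i=2
  [30] ####. => .  t=4,i=4
  [29] ###.# => #  t=2,i=4
  [28] ###.. => #  t=0,i=6
  [27] ##.## => .  t=1,i=18
  [26] ##.#. => #  t=1,i=2
  [25] ##..# => #  t=0,i=7
  [24] ##... => .  t=0,i=12
  [23] #.### => .  t=0,i=4
  [22] #.##. => .  t=1,i=19
  [21] #.#.# => .  t=2,i=0
  [20] #.#.. => #  t=0,i=20
  [19] #..## => .  t=0,i=8
  [18] #..#. => #  t=3,i=3
  [17] #...# => .  t=1,i=9
  [16] #.... => .  t=0,i=13
  [15] .#### => .  t=4,i=1
  [14] .###. => .  t=0,i=5
  [13] .##.# => .  t=1,i=1
  [12] .##.. => #  t=1,i=7
  [11] .#.## => #  t=0,i=3
  [10] .#.#. => #  t=0,i=19
  [9] .#..# => #  t=1,i=4
  [8] .#... => .  t=0,i=21
  [7] ..### => .  t=0,i=9
  [6] ..##. => #  t=1,i=0
  [5] ..#.# => .  t=0,i=2
  [4] ..#.. => #  t=1,i=11
  [3] ...## => #  t=1,i=15
  [2] ...#. => #  t=0,i=1
  [1] ....# => #  t=0,i=0
  [0] ..... => .  t=0,i=14
  bits 00110110000101000001111001011110 = 907288158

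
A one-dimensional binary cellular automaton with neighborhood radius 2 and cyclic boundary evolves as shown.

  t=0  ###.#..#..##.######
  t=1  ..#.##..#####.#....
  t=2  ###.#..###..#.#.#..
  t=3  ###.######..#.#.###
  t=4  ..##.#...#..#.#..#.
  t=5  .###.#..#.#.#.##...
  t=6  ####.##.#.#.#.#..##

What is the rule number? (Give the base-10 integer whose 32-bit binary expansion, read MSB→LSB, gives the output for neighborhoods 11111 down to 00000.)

  nb #####: next=.  (t=0,i=0, bit31=0)
  nb ####.: next=.  (t=0,i=1, bit30=0)
  nb ###.#: next=#  (t=0,i=2, bit29=1)
  nb ###..: next=#  (t=2,i=9, bit28=1)
  nb ##.##: next=#  (t=0,i=12, bit27=1)
  nb ##.#.: next=.  (t=0,i=3, bit26=0)
  nb ##..#: next=.  (t=1,i=6, bit25=0)
  nb ##...: next=.  (t=5,i=16, bit24=0)
  nb #.###: next=.  (t=0,i=13, bit23=0)
  nb #.##.: next=#  (t=1,i=4, bit22=1)
  nb #.#.#: next=#  (t=2,i=14, bit21=1)
  nb #.#..: next=#  (t=0,i=4, bit20=1)
  nb #..##: next=#  (t=0,i=9, bit19=1)
  nb #..#.: next=.  (t=0,i=6, bit18=0)
  nb #...#: next=.  (t=4,i=0, bit17=0)
  nb #....: next=#  (t=1,i=16, bit16=1)
  nb .####: next=#  (t=0,i=14, bit15=1)
  nb .###.: next=#  (t=2,i=1, bit14=1)
  nb .##.#: next=#  (t=0,i=11, bit13=1)
  nb .##..: next=.  (t=1,i=5, bit12=0)
  nb .#.##: next=.  (t=1,i=3, bit11=0)
  nb .#.#.: next=.  (t=2,i=13, bit10=0)
  nb .#..#: next=#  (t=0,i=5, bit9=1)
  nb .#...: next=.  (t=1,i=15, bit8=0)
  nb ..###: next=#  (t=1,i=8, bit7=1)
  nb ..##.: next=#  (t=0,i=10, bit6=1)
  nb ..#.#: next=#  (t=1,i=2, bit5=1)
  nb ..#..: next=.  (t=0,i=7, bit4=0)
  nb ...##: next=#  (t=4,i=1, bit3=1)
  nb ...#.: next=#  (t=1,i=1, bit2=1)
  nb ....#: next=#  (t=1,i=0, bit1=1)
  nb .....: next=.  (t=1,i=17, bit0=0)
  bits 00111000011110011110001011101110 = 947512046

947512046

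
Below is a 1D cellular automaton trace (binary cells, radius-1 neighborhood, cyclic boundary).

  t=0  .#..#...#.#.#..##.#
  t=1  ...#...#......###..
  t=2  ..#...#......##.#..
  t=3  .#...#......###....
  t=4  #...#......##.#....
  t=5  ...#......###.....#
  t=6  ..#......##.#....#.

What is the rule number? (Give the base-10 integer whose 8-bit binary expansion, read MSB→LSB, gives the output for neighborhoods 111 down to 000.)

74

  [7] ### => .  t=1,i=15
  [6] ##. => #  t=0,i=16
  [5] #.# => .  t=0,i=0
  [4] #.. => .  t=0,i=2
  [3] .## => #  t=0,i=15
  [2] .#. => .  t=0,i=1
  [1] ..# => #  t=0,i=3
  [0] ... => .  t=0,i=6
  bits 01001010 = 74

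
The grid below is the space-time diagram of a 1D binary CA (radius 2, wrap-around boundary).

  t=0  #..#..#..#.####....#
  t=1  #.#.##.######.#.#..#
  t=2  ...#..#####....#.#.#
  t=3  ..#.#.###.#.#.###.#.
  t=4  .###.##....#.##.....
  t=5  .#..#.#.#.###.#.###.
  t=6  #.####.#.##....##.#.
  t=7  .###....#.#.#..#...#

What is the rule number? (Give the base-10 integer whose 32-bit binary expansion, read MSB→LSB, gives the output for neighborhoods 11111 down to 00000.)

  ##### -> #   bit 31 = 1  t=1,i=9
  ####. -> .   bit 30 = 0  t=0,i=13
  ###.# -> .   bit 29 = 0  t=1,i=12
  ###.. -> #   bit 28 = 1  t=0,i=14
  ##.## -> #   bit 27 = 1  t=1,i=6
  ##.#. -> .   bit 26 = 0  t=1,i=1
  ##..# -> .   bit 25 = 0  t=0,i=1
  ##... -> .   bit 24 = 0  t=0,i=15
  #.### -> #   bit 23 = 1  t=0,i=11
  #.##. -> .   bit 22 = 0  t=1,i=4
  #.#.# -> .   bit 21 = 0  t=1,i=2
  #.#.. -> .   bit 20 = 0  t=1,i=16
  #..## -> .   bit 19 = 0  t=1,i=18
  #..#. -> #   bit 18 = 1  t=0,i=2
  #...# -> .   bit 17 = 0  t=2,i=1
  #.... -> #   bit 16 = 1  t=0,i=16
  .#### -> #   bit 15 = 1  t=0,i=12
  .###. -> .   bit 14 = 0  t=3,i=7
  .##.# -> .   bit 13 = 0  t=1,i=0
  .##.. -> #   bit 12 = 1  t=0,i=0
  .#.## -> #   bit 11 = 1  t=0,i=10
  .#.#. -> #   bit 10 = 1  t=1,i=15
  .#..# -> #   bit 9 = 1  t=0,i=4
  .#... -> .   bit 8 = 0  t=2,i=0
  ..### -> #   bit 7 = 1  t=2,i=6
  ..##. -> #   bit 6 = 1  t=0,i=19
  ..#.# -> #   bit 5 = 1  t=0,i=9
  ..#.. -> .   bit 4 = 0  t=0,i=3
  ...## -> .   bit 3 = 0  t=0,i=18
  ...#. -> #   bit 2 = 1  t=2,i=2
  ....# -> .   bit 1 = 0  t=0,i=17
  ..... -> #   bit 0 = 1  t=4,i=17
  bits 10011000100001011001111011100101 = 2558893797

2558893797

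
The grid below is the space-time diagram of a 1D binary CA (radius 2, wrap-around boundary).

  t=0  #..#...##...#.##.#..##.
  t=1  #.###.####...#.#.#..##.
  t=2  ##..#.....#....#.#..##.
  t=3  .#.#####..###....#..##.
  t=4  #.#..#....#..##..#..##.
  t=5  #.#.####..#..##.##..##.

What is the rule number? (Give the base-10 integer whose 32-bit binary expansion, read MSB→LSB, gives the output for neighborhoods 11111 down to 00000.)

2704619993

  #####|#  b31=1 t=3,i=5
  ####.|.  b30=0 t=1,i=8
  ###.#|#  b29=1 t=1,i=4
  ###..|.  b28=0 t=1,i=9
  ##.##|.  b27=0 t=1,i=5
  ##.#.|.  b26=0 t=0,i=16
  ##..#|.  b25=0 t=2,i=2
  ##...|#  b24=1 t=0,i=9
  #.###|.  b23=0 t=1,i=2
  #.##.|.  b22=0 t=0,i=14
  #.#.#|#  b21=1 t=1,i=0
  #.#..|#  b20=1 t=0,i=0
  #..##|.  b19=0 t=0,i=19
  #..#.|#  b18=1 t=0,i=2
  #...#|.  b17=0 t=0,i=5
  #....|#  b16=1 t=2,i=6
  .####|.  b15=0 t=1,i=7
  .###.|.  b14=0 t=1,i=3
  .##.#|#  b13=1 t=0,i=15
  .##..|#  b12=1 t=0,i=8
  .#.##|#  b11=1 t=0,i=13
  .#.#.|.  b10=0 t=1,i=14
  .#..#|.  b9=0 t=0,i=1
  .#...|#  b8=1 t=0,i=4
  ..###|#  b7=1 t=3,i=10
  ..##.|#  b6=1 t=0,i=7
  ..#.#|.  b5=0 t=0,i=12
  ..#..|#  b4=1 t=0,i=3
  ...##|#  b3=1 t=0,i=6
  ...#.|.  b2=0 t=0,i=11
  ....#|.  b1=0 t=2,i=8
  .....|#  b0=1 t=2,i=7
  bits 10100001001101010011100111011001 = 2704619993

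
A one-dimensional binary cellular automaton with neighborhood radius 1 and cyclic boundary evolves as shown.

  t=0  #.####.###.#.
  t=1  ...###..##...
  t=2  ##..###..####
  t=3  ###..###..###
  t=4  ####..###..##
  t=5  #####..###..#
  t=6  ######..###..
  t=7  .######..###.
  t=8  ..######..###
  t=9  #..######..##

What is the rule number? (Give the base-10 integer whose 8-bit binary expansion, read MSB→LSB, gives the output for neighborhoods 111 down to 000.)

209

  ###|#  b7=1 t=0,i=3
  ##.|#  b6=1 t=0,i=5
  #.#|.  b5=0 t=0,i=1
  #..|#  b4=1 t=1,i=6
  .##|.  b3=0 t=0,i=2
  .#.|.  b2=0 t=0,i=0
  ..#|.  b1=0 t=1,i=2
  ...|#  b0=1 t=1,i=0
  bits 11010001 = 209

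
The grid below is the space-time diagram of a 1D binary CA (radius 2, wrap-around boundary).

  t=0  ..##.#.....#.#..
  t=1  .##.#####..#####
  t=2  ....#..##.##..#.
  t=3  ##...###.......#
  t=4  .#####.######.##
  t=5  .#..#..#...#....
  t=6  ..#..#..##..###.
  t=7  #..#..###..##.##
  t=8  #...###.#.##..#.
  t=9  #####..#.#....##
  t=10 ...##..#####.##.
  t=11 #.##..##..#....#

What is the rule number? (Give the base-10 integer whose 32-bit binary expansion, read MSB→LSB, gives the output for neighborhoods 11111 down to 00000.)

1436225513

  ##### -> .   bit 31 = 0  t=1,i=6
  ####. -> #   bit 30 = 1  t=1,i=7
  ###.# -> .   bit 29 = 0  t=1,i=15
  ###.. -> #   bit 28 = 1  t=1,i=8
  ##.## -> .   bit 27 = 0  t=1,i=0
  ##.#. -> #   bit 26 = 1  t=0,i=4
  ##..# -> .   bit 25 = 0  t=1,i=9
  ##... -> #   bit 24 = 1  t=3,i=2
  #.### -> #   bit 23 = 1  t=1,i=4
  #.##. -> .   bit 22 = 0  t=1,i=1
  #.#.# -> .   bit 21 = 0  t=8,i=8
  #.#.. -> #   bit 20 = 1  t=0,i=5
  #..## -> #   bit 19 = 1  t=1,i=10
  #..#. -> .   bit 18 = 0  t=2,i=13
  #...# -> #   bit 17 = 1  t=3,i=3
  #.... -> #   bit 16 = 1  t=0,i=7
  .#### -> .   bit 15 = 0  t=1,i=5
  .###. -> .   bit 14 = 0  t=3,i=0
  .##.# -> .   bit 13 = 0  t=0,i=3
  .##.. -> .   bit 12 = 0  t=2,i=11
  .#.## -> #   bit 11 = 1  t=8,i=9
  .#.#. -> #   bit 10 = 1  t=0,i=12
  .#..# -> #   bit 9 = 1  t=2,i=5
  .#... -> #   bit 8 = 1  t=0,i=6
  ..### -> #   bit 7 = 1  t=1,i=11
  ..##. -> #   bit 6 = 1  t=0,i=2
  ..#.# -> #   bit 5 = 1  t=0,i=11
  ..#.. -> .   bit 4 = 0  t=2,i=4
  ...## -> #   bit 3 = 1  t=0,i=1
  ...#. -> .   bit 2 = 0  t=0,i=10
  ....# -> .   bit 1 = 0  t=0,i=0
  ..... -> #   bit 0 = 1  t=0,i=8
  bits 01010101100110110000111111101001 = 1436225513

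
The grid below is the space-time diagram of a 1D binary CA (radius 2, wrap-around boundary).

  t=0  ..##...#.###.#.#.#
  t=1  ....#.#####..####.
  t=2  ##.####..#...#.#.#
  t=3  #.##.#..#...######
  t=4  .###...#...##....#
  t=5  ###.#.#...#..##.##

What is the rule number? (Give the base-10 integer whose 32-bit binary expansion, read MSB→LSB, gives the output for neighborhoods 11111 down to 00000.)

1239772333

  #####|.  b31=0 t=1,i=8
  ####.|#  b30=1 t=1,i=9
  ###.#|.  b29=0 t=0,i=11
  ###..|.  b28=0 t=1,i=10
  ##.##|#  b27=1 t=2,i=2
  ##.#.|.  b26=0 t=0,i=12
  ##..#|.  b25=0 t=1,i=11
  ##...|#  b24=1 t=0,i=4
  #.###|#  b23=1 t=0,i=9
  #.##.|#  b22=1 t=3,i=2
  #.#.#|#  b21=1 t=0,i=13
  #.#..|.  b20=0 t=0,i=17
  #..##|.  b19=0 t=0,i=1
  #..#.|#  b18=1 t=2,i=8
  #...#|.  b17=0 t=0,i=5
  #....|#  b16=1 t=1,i=0
  .####|.  b15=0 t=1,i=7
  .###.|#  b14=1 t=0,i=10
  .##.#|#  b13=1 t=3,i=3
  .##..|.  b12=0 t=0,i=3
  .#.##|#  b11=1 t=0,i=8
  .#.#.|#  b10=1 t=0,i=14
  .#..#|.  b9=0 t=0,i=0
  .#...|.  b8=0 t=2,i=10
  ..###|#  b7=1 t=1,i=13
  ..##.|.  b6=0 t=0,i=2
  ..#.#|#  b5=1 t=0,i=7
  ..#..|.  b4=0 t=2,i=9
  ...##|#  b3=1 t=3,i=11
  ...#.|#  b2=1 t=0,i=6
  ....#|.  b1=0 t=1,i=2
  .....|#  b0=1 t=1,i=1
  bits 01001001111001010110110010101101 = 1239772333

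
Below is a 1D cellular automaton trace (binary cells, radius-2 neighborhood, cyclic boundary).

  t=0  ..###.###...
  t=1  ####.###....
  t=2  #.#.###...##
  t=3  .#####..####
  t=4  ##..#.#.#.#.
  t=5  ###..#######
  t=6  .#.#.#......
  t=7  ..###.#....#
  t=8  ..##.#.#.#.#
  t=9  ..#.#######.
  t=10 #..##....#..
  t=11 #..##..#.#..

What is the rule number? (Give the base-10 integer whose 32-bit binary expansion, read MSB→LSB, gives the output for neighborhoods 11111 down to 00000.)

  ##### -> .   bit 31 = 0  t=3,i=3
  ####. -> #   bit 30 = 1  t=1,i=2
  ###.# -> .   bit 29 = 0  t=0,i=4
  ###.. -> .   bit 28 = 0  t=0,i=8
  ##.## -> #   bit 27 = 1  t=0,i=5
  ##.#. -> #   bit 26 = 1  t=2,i=1
  ##..# -> #   bit 25 = 1  t=3,i=6
  ##... -> .   bit 24 = 0  t=0,i=9
  #.### -> #   bit 23 = 1  t=0,i=6
  #.##. -> #   bit 22 = 1  t=4,i=0
  #.#.# -> #   bit 21 = 1  t=2,i=2
  #.#.. -> .   bit 20 = 0  t=6,i=5
  #..## -> .   bit 19 = 0  t=3,i=7
  #..#. -> .   bit 18 = 0  t=4,i=3
  #...# -> #   bit 17 = 1  t=2,i=8
  #.... -> .   bit 16 = 0  t=0,i=10
  .#### -> .   bit 15 = 0  t=1,i=1
  .###. -> #   bit 14 = 1  t=0,i=3
  .##.# -> .   bit 13 = 0  t=8,i=3
  .##.. -> #   bit 12 = 1  t=4,i=1
  .#.## -> #   bit 11 = 1  t=2,i=3
  .#.#. -> #   bit 10 = 1  t=4,i=5
  .#..# -> .   bit 9 = 0  t=7,i=0
  .#... -> #   bit 8 = 1  t=6,i=6
  ..### -> #   bit 7 = 1  t=0,i=2
  ..##. -> #   bit 6 = 1  t=8,i=2
  ..#.# -> .   bit 5 = 0  t=4,i=4
  ..#.. -> #   bit 4 = 1  t=7,i=11
  ...## -> #   bit 3 = 1  t=0,i=1
  ...#. -> .   bit 2 = 0  t=6,i=0
  ....# -> #   bit 1 = 1  t=0,i=0
  ..... -> .   bit 0 = 0  t=0,i=11
  bits 01001110111000100101110111011010 = 1323458010

1323458010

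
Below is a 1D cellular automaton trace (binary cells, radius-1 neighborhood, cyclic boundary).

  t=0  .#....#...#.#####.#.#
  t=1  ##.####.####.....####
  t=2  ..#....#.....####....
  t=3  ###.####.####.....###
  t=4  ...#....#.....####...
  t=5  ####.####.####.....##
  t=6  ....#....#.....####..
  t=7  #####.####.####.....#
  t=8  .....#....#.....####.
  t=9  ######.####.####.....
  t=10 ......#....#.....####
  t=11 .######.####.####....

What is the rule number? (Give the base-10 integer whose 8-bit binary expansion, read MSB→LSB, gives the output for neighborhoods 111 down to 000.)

39

  ###|.  b7=0 t=0,i=13
  ##.|.  b6=0 t=0,i=16
  #.#|#  b5=1 t=0,i=0
  #..|.  b4=0 t=0,i=2
  .##|.  b3=0 t=0,i=12
  .#.|#  b2=1 t=0,i=1
  ..#|#  b1=1 t=0,i=5
  ...|#  b0=1 t=0,i=3
  bits 00100111 = 39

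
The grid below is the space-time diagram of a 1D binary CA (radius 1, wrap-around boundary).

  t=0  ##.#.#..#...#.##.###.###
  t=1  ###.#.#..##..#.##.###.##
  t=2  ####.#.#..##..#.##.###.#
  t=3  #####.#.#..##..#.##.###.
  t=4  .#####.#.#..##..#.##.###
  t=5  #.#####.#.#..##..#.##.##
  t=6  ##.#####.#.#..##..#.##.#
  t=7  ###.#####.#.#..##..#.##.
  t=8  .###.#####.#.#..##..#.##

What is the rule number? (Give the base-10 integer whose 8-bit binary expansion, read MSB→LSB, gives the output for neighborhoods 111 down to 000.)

241

  nb ###: next=#  (t=0,i=0, bit7=1)
  nb ##.: next=#  (t=0,i=1, bit6=1)
  nb #.#: next=#  (t=0,i=2, bit5=1)
  nb #..: next=#  (t=0,i=6, bit4=1)
  nb .##: next=.  (t=0,i=14, bit3=0)
  nb .#.: next=.  (t=0,i=3, bit2=0)
  nb ..#: next=.  (t=0,i=7, bit1=0)
  nb ...: next=#  (t=0,i=10, bit0=1)
  bits 11110001 = 241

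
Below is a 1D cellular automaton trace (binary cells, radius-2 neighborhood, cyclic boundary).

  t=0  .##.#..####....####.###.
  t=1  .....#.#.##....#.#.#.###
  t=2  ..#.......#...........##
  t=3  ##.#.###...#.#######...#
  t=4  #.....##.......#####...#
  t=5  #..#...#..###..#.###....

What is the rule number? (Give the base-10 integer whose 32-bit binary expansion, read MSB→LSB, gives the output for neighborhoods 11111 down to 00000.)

  #####|#  b31=1 t=3,i=15
  ####.|#  b30=1 t=0,i=9
  ###.#|.  b29=0 t=0,i=18
  ###..|#  b28=1 t=0,i=10
  ##.##|#  b27=1 t=0,i=19
  ##.#.|.  b26=0 t=0,i=3
  ##..#|#  b25=1 t=0,i=23
  ##...|.  b24=0 t=0,i=11
  #.###|.  b23=0 t=0,i=20
  #.##.|.  b22=0 t=1,i=9
  #.#.#|.  b21=0 t=1,i=7
  #.#..|.  b20=0 t=0,i=4
  #..##|.  b19=0 t=0,i=0
  #..#.|#  b18=1 t=2,i=1
  #...#|.  b17=0 t=3,i=9
  #....|.  b16=0 t=0,i=12
  .####|.  b15=0 t=0,i=8
  .###.|#  b14=1 t=0,i=21
  .##.#|.  b13=0 t=0,i=2
  .##..|#  b12=1 t=1,i=10
  .#.##|.  b11=0 t=1,i=8
  .#.#.|.  b10=0 t=1,i=6
  .#..#|#  b9=1 t=0,i=5
  .#...|#  b8=1 t=2,i=3
  ..###|#  b7=1 t=0,i=7
  ..##.|.  b6=0 t=0,i=1
  ..#.#|.  b5=0 t=1,i=5
  ..#..|.  b4=0 t=2,i=2
  ...##|.  b3=0 t=0,i=14
  ...#.|.  b2=0 t=1,i=4
  ....#|.  b1=0 t=0,i=13
  .....|#  b0=1 t=1,i=2
  bits 11011010000001000101001110000001 = 3657716609

3657716609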